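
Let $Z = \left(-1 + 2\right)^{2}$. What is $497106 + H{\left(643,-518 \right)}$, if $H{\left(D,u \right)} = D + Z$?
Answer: $497750$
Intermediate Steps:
$Z = 1$ ($Z = 1^{2} = 1$)
$H{\left(D,u \right)} = 1 + D$ ($H{\left(D,u \right)} = D + 1 = 1 + D$)
$497106 + H{\left(643,-518 \right)} = 497106 + \left(1 + 643\right) = 497106 + 644 = 497750$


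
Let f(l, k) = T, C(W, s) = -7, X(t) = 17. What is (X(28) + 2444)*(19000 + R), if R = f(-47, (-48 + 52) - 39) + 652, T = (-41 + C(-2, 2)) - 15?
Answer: 48208529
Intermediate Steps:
T = -63 (T = (-41 - 7) - 15 = -48 - 15 = -63)
f(l, k) = -63
R = 589 (R = -63 + 652 = 589)
(X(28) + 2444)*(19000 + R) = (17 + 2444)*(19000 + 589) = 2461*19589 = 48208529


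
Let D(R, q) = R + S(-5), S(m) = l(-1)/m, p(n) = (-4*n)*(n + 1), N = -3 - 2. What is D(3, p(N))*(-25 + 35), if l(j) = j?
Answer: 32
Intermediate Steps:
N = -5
p(n) = -4*n*(1 + n) (p(n) = (-4*n)*(1 + n) = -4*n*(1 + n))
S(m) = -1/m
D(R, q) = ⅕ + R (D(R, q) = R - 1/(-5) = R - 1*(-⅕) = R + ⅕ = ⅕ + R)
D(3, p(N))*(-25 + 35) = (⅕ + 3)*(-25 + 35) = (16/5)*10 = 32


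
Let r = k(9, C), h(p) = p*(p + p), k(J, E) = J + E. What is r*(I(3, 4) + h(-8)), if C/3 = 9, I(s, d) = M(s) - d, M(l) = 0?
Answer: 4464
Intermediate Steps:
I(s, d) = -d (I(s, d) = 0 - d = -d)
C = 27 (C = 3*9 = 27)
k(J, E) = E + J
h(p) = 2*p**2 (h(p) = p*(2*p) = 2*p**2)
r = 36 (r = 27 + 9 = 36)
r*(I(3, 4) + h(-8)) = 36*(-1*4 + 2*(-8)**2) = 36*(-4 + 2*64) = 36*(-4 + 128) = 36*124 = 4464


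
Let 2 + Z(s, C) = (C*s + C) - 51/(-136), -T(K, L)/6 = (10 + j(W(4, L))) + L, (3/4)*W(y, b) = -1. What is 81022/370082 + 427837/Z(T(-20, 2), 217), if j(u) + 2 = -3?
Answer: -630455152957/13172883749 ≈ -47.860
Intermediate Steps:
W(y, b) = -4/3 (W(y, b) = (4/3)*(-1) = -4/3)
j(u) = -5 (j(u) = -2 - 3 = -5)
T(K, L) = -30 - 6*L (T(K, L) = -6*((10 - 5) + L) = -6*(5 + L) = -30 - 6*L)
Z(s, C) = -13/8 + C + C*s (Z(s, C) = -2 + ((C*s + C) - 51/(-136)) = -2 + ((C + C*s) - 51*(-1/136)) = -2 + ((C + C*s) + 3/8) = -2 + (3/8 + C + C*s) = -13/8 + C + C*s)
81022/370082 + 427837/Z(T(-20, 2), 217) = 81022/370082 + 427837/(-13/8 + 217 + 217*(-30 - 6*2)) = 81022*(1/370082) + 427837/(-13/8 + 217 + 217*(-30 - 12)) = 40511/185041 + 427837/(-13/8 + 217 + 217*(-42)) = 40511/185041 + 427837/(-13/8 + 217 - 9114) = 40511/185041 + 427837/(-71189/8) = 40511/185041 + 427837*(-8/71189) = 40511/185041 - 3422696/71189 = -630455152957/13172883749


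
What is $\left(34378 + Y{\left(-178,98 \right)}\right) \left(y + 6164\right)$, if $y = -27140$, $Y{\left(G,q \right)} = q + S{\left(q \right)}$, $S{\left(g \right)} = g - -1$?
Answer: $-725245200$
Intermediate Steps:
$S{\left(g \right)} = 1 + g$ ($S{\left(g \right)} = g + 1 = 1 + g$)
$Y{\left(G,q \right)} = 1 + 2 q$ ($Y{\left(G,q \right)} = q + \left(1 + q\right) = 1 + 2 q$)
$\left(34378 + Y{\left(-178,98 \right)}\right) \left(y + 6164\right) = \left(34378 + \left(1 + 2 \cdot 98\right)\right) \left(-27140 + 6164\right) = \left(34378 + \left(1 + 196\right)\right) \left(-20976\right) = \left(34378 + 197\right) \left(-20976\right) = 34575 \left(-20976\right) = -725245200$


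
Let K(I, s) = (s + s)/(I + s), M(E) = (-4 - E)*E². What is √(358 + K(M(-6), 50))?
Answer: 24*√2318/61 ≈ 18.943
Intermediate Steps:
M(E) = E²*(-4 - E)
K(I, s) = 2*s/(I + s) (K(I, s) = (2*s)/(I + s) = 2*s/(I + s))
√(358 + K(M(-6), 50)) = √(358 + 2*50/((-6)²*(-4 - 1*(-6)) + 50)) = √(358 + 2*50/(36*(-4 + 6) + 50)) = √(358 + 2*50/(36*2 + 50)) = √(358 + 2*50/(72 + 50)) = √(358 + 2*50/122) = √(358 + 2*50*(1/122)) = √(358 + 50/61) = √(21888/61) = 24*√2318/61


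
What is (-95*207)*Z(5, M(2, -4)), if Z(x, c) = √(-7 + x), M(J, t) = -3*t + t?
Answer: -19665*I*√2 ≈ -27811.0*I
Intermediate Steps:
M(J, t) = -2*t
(-95*207)*Z(5, M(2, -4)) = (-95*207)*√(-7 + 5) = -19665*I*√2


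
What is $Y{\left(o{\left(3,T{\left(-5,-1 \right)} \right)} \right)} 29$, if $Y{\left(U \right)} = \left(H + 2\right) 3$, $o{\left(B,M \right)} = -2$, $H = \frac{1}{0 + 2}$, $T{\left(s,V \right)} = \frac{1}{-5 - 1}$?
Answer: $\frac{435}{2} \approx 217.5$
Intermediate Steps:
$T{\left(s,V \right)} = - \frac{1}{6}$ ($T{\left(s,V \right)} = \frac{1}{-6} = - \frac{1}{6}$)
$H = \frac{1}{2} \approx 0.5$
$Y{\left(U \right)} = \frac{15}{2}$ ($Y{\left(U \right)} = \left(\frac{1}{2} + 2\right) 3 = \frac{5}{2} \cdot 3 = \frac{15}{2}$)
$Y{\left(o{\left(3,T{\left(-5,-1 \right)} \right)} \right)} 29 = \frac{15}{2} \cdot 29 = \frac{435}{2}$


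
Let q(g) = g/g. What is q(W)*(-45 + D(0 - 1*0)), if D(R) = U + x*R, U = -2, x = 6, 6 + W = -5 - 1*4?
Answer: -47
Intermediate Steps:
W = -15 (W = -6 + (-5 - 1*4) = -6 + (-5 - 4) = -6 - 9 = -15)
q(g) = 1
D(R) = -2 + 6*R
q(W)*(-45 + D(0 - 1*0)) = 1*(-45 + (-2 + 6*(0 - 1*0))) = 1*(-45 + (-2 + 6*(0 + 0))) = 1*(-45 + (-2 + 6*0)) = 1*(-45 + (-2 + 0)) = 1*(-45 - 2) = 1*(-47) = -47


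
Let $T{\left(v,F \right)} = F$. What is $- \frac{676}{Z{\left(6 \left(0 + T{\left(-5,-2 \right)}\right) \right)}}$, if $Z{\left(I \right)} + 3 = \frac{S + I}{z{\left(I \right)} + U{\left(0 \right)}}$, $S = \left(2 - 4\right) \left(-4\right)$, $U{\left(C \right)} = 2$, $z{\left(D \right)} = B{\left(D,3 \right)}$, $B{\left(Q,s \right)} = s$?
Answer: $\frac{3380}{19} \approx 177.89$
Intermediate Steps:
$z{\left(D \right)} = 3$
$S = 8$ ($S = \left(-2\right) \left(-4\right) = 8$)
$Z{\left(I \right)} = - \frac{7}{5} + \frac{I}{5}$ ($Z{\left(I \right)} = -3 + \frac{8 + I}{3 + 2} = -3 + \frac{8 + I}{5} = -3 + \left(8 + I\right) \frac{1}{5} = -3 + \left(\frac{8}{5} + \frac{I}{5}\right) = - \frac{7}{5} + \frac{I}{5}$)
$- \frac{676}{Z{\left(6 \left(0 + T{\left(-5,-2 \right)}\right) \right)}} = - \frac{676}{- \frac{7}{5} + \frac{6 \left(0 - 2\right)}{5}} = - \frac{676}{- \frac{7}{5} + \frac{6 \left(-2\right)}{5}} = - \frac{676}{- \frac{7}{5} + \frac{1}{5} \left(-12\right)} = - \frac{676}{- \frac{7}{5} - \frac{12}{5}} = - \frac{676}{- \frac{19}{5}} = \left(-676\right) \left(- \frac{5}{19}\right) = \frac{3380}{19}$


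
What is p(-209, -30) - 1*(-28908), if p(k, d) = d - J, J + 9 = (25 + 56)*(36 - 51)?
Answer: 30102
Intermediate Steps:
J = -1224 (J = -9 + (25 + 56)*(36 - 51) = -9 + 81*(-15) = -9 - 1215 = -1224)
p(k, d) = 1224 + d (p(k, d) = d - 1*(-1224) = d + 1224 = 1224 + d)
p(-209, -30) - 1*(-28908) = (1224 - 30) - 1*(-28908) = 1194 + 28908 = 30102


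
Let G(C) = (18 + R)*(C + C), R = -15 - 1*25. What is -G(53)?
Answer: 2332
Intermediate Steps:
R = -40 (R = -15 - 25 = -40)
G(C) = -44*C (G(C) = (18 - 40)*(C + C) = -44*C)
-G(53) = -(-44)*53 = -1*(-2332) = 2332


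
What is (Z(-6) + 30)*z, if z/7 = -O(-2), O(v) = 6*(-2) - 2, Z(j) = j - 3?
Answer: 2058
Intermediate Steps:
Z(j) = -3 + j
O(v) = -14 (O(v) = -12 - 2 = -14)
z = 98 (z = 7*(-1*(-14)) = 7*14 = 98)
(Z(-6) + 30)*z = ((-3 - 6) + 30)*98 = (-9 + 30)*98 = 21*98 = 2058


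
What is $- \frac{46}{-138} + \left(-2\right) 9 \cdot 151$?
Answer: $- \frac{8153}{3} \approx -2717.7$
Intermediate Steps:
$- \frac{46}{-138} + \left(-2\right) 9 \cdot 151 = \left(-46\right) \left(- \frac{1}{138}\right) - 2718 = \frac{1}{3} - 2718 = - \frac{8153}{3}$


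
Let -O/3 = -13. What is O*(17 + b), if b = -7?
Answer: 390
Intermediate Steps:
O = 39 (O = -3*(-13) = 39)
O*(17 + b) = 39*(17 - 7) = 39*10 = 390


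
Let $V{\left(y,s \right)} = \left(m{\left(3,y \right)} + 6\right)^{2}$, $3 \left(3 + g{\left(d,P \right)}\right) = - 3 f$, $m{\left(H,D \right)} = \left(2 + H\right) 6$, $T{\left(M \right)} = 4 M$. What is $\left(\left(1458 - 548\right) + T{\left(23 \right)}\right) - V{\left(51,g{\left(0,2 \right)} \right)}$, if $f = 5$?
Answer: $-294$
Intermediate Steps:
$m{\left(H,D \right)} = 12 + 6 H$
$g{\left(d,P \right)} = -8$ ($g{\left(d,P \right)} = -3 + \frac{\left(-3\right) 5}{3} = -3 + \frac{1}{3} \left(-15\right) = -3 - 5 = -8$)
$V{\left(y,s \right)} = 1296$ ($V{\left(y,s \right)} = \left(\left(12 + 6 \cdot 3\right) + 6\right)^{2} = \left(\left(12 + 18\right) + 6\right)^{2} = \left(30 + 6\right)^{2} = 36^{2} = 1296$)
$\left(\left(1458 - 548\right) + T{\left(23 \right)}\right) - V{\left(51,g{\left(0,2 \right)} \right)} = \left(\left(1458 - 548\right) + 4 \cdot 23\right) - 1296 = \left(910 + 92\right) - 1296 = 1002 - 1296 = -294$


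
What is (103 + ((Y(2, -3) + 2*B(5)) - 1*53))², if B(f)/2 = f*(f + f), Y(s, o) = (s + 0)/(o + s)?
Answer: 61504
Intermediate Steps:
Y(s, o) = s/(o + s)
B(f) = 4*f² (B(f) = 2*(f*(f + f)) = 2*(f*(2*f)) = 2*(2*f²) = 4*f²)
(103 + ((Y(2, -3) + 2*B(5)) - 1*53))² = (103 + ((2/(-3 + 2) + 2*(4*5²)) - 1*53))² = (103 + ((2/(-1) + 2*(4*25)) - 53))² = (103 + ((2*(-1) + 2*100) - 53))² = (103 + ((-2 + 200) - 53))² = (103 + (198 - 53))² = (103 + 145)² = 248² = 61504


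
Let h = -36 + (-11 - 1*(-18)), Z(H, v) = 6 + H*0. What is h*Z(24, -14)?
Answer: -174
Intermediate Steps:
Z(H, v) = 6 (Z(H, v) = 6 + 0 = 6)
h = -29 (h = -36 + (-11 + 18) = -36 + 7 = -29)
h*Z(24, -14) = -29*6 = -174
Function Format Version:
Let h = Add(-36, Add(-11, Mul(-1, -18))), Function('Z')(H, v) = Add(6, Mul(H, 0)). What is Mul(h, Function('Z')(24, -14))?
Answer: -174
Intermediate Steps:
Function('Z')(H, v) = 6 (Function('Z')(H, v) = Add(6, 0) = 6)
h = -29 (h = Add(-36, Add(-11, 18)) = Add(-36, 7) = -29)
Mul(h, Function('Z')(24, -14)) = Mul(-29, 6) = -174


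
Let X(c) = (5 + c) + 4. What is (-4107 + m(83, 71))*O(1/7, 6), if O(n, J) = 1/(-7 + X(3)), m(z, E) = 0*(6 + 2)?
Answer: -4107/5 ≈ -821.40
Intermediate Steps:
m(z, E) = 0 (m(z, E) = 0*8 = 0)
X(c) = 9 + c
O(n, J) = ⅕ (O(n, J) = 1/(-7 + (9 + 3)) = 1/(-7 + 12) = 1/5 = ⅕)
(-4107 + m(83, 71))*O(1/7, 6) = (-4107 + 0)*(⅕) = -4107*⅕ = -4107/5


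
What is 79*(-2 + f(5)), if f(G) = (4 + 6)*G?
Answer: 3792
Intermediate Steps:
f(G) = 10*G
79*(-2 + f(5)) = 79*(-2 + 10*5) = 79*(-2 + 50) = 79*48 = 3792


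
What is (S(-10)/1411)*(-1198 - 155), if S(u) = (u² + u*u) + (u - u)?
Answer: -270600/1411 ≈ -191.78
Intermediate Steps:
S(u) = 2*u² (S(u) = (u² + u²) + 0 = 2*u² + 0 = 2*u²)
(S(-10)/1411)*(-1198 - 155) = ((2*(-10)²)/1411)*(-1198 - 155) = ((2*100)*(1/1411))*(-1353) = (200*(1/1411))*(-1353) = (200/1411)*(-1353) = -270600/1411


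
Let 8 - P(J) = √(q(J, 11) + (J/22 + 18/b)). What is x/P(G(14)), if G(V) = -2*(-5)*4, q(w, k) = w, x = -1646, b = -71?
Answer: -5142104/8761 - 823*√25352822/8761 ≈ -1059.9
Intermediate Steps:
G(V) = 40 (G(V) = 10*4 = 40)
P(J) = 8 - √(-18/71 + 23*J/22) (P(J) = 8 - √(J + (J/22 + 18/(-71))) = 8 - √(J + (J*(1/22) + 18*(-1/71))) = 8 - √(J + (J/22 - 18/71)) = 8 - √(J + (-18/71 + J/22)) = 8 - √(-18/71 + 23*J/22))
x/P(G(14)) = -1646/(8 - √(-618552 + 2550746*40)/1562) = -1646/(8 - √(-618552 + 102029840)/1562) = -1646/(8 - √25352822/781)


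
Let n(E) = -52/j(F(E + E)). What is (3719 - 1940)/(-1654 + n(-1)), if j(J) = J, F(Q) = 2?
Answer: -593/560 ≈ -1.0589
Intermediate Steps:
n(E) = -26 (n(E) = -52/2 = -52*½ = -26)
(3719 - 1940)/(-1654 + n(-1)) = (3719 - 1940)/(-1654 - 26) = 1779/(-1680) = 1779*(-1/1680) = -593/560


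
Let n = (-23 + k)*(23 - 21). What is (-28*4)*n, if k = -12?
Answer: 7840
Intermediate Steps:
n = -70 (n = (-23 - 12)*(23 - 21) = -35*2 = -70)
(-28*4)*n = -28*4*(-70) = -112*(-70) = 7840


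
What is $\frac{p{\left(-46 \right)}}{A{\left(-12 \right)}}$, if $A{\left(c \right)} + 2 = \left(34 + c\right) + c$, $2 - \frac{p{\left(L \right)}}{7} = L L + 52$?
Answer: $- \frac{7581}{4} \approx -1895.3$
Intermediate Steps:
$p{\left(L \right)} = -350 - 7 L^{2}$ ($p{\left(L \right)} = 14 - 7 \left(L L + 52\right) = 14 - 7 \left(L^{2} + 52\right) = 14 - 7 \left(52 + L^{2}\right) = 14 - \left(364 + 7 L^{2}\right) = -350 - 7 L^{2}$)
$A{\left(c \right)} = 32 + 2 c$ ($A{\left(c \right)} = -2 + \left(\left(34 + c\right) + c\right) = -2 + \left(34 + 2 c\right) = 32 + 2 c$)
$\frac{p{\left(-46 \right)}}{A{\left(-12 \right)}} = \frac{-350 - 7 \left(-46\right)^{2}}{32 + 2 \left(-12\right)} = \frac{-350 - 14812}{32 - 24} = \frac{-350 - 14812}{8} = \left(-15162\right) \frac{1}{8} = - \frac{7581}{4}$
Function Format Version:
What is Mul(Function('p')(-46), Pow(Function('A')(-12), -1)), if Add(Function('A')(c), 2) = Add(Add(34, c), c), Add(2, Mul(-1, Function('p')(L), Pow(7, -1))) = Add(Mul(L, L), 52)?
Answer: Rational(-7581, 4) ≈ -1895.3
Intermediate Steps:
Function('p')(L) = Add(-350, Mul(-7, Pow(L, 2))) (Function('p')(L) = Add(14, Mul(-7, Add(Mul(L, L), 52))) = Add(14, Mul(-7, Add(Pow(L, 2), 52))) = Add(14, Mul(-7, Add(52, Pow(L, 2)))) = Add(14, Add(-364, Mul(-7, Pow(L, 2)))) = Add(-350, Mul(-7, Pow(L, 2))))
Function('A')(c) = Add(32, Mul(2, c)) (Function('A')(c) = Add(-2, Add(Add(34, c), c)) = Add(-2, Add(34, Mul(2, c))) = Add(32, Mul(2, c)))
Mul(Function('p')(-46), Pow(Function('A')(-12), -1)) = Mul(Add(-350, Mul(-7, Pow(-46, 2))), Pow(Add(32, Mul(2, -12)), -1)) = Mul(Add(-350, Mul(-7, 2116)), Pow(Add(32, -24), -1)) = Mul(Add(-350, -14812), Pow(8, -1)) = Mul(-15162, Rational(1, 8)) = Rational(-7581, 4)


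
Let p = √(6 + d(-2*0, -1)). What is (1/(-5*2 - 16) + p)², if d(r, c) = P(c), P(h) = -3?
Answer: 2029/676 - √3/13 ≈ 2.8682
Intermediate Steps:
d(r, c) = -3
p = √3 (p = √(6 - 3) = √3 ≈ 1.7320)
(1/(-5*2 - 16) + p)² = (1/(-5*2 - 16) + √3)² = (1/(-10 - 16) + √3)² = (1/(-26) + √3)² = (-1/26 + √3)²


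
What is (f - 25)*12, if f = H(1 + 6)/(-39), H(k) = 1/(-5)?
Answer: -19496/65 ≈ -299.94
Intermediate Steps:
H(k) = -⅕ (H(k) = 1*(-⅕) = -⅕)
f = 1/195 (f = -⅕/(-39) = -⅕*(-1/39) = 1/195 ≈ 0.0051282)
(f - 25)*12 = (1/195 - 25)*12 = -4874/195*12 = -19496/65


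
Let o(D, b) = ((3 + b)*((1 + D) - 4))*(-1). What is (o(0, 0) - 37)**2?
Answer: 784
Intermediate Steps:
o(D, b) = -(-3 + D)*(3 + b) (o(D, b) = ((3 + b)*(-3 + D))*(-1) = ((-3 + D)*(3 + b))*(-1) = -(-3 + D)*(3 + b))
(o(0, 0) - 37)**2 = ((9 - 3*0 + 3*0 - 1*0*0) - 37)**2 = ((9 + 0 + 0 + 0) - 37)**2 = (9 - 37)**2 = (-28)**2 = 784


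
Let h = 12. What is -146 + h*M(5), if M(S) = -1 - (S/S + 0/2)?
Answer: -170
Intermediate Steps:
M(S) = -2 (M(S) = -1 - (1 + 0*(½)) = -1 - (1 + 0) = -1 - 1*1 = -1 - 1 = -2)
-146 + h*M(5) = -146 + 12*(-2) = -146 - 24 = -170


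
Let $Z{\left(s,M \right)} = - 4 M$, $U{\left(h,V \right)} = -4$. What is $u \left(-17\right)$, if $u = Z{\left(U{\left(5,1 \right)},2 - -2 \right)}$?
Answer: $272$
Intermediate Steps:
$u = -16$ ($u = - 4 \left(2 - -2\right) = - 4 \left(2 + 2\right) = \left(-4\right) 4 = -16$)
$u \left(-17\right) = \left(-16\right) \left(-17\right) = 272$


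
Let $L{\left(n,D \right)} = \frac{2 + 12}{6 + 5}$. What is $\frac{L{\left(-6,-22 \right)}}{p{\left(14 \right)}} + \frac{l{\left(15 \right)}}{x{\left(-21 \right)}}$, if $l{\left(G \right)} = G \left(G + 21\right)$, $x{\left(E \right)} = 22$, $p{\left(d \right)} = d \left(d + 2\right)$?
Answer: $\frac{4321}{176} \approx 24.551$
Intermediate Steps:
$p{\left(d \right)} = d \left(2 + d\right)$
$L{\left(n,D \right)} = \frac{14}{11}$
$l{\left(G \right)} = G \left(21 + G\right)$
$\frac{L{\left(-6,-22 \right)}}{p{\left(14 \right)}} + \frac{l{\left(15 \right)}}{x{\left(-21 \right)}} = \frac{14}{11 \cdot 14 \left(2 + 14\right)} + \frac{15 \left(21 + 15\right)}{22} = \frac{14}{11 \cdot 14 \cdot 16} + 15 \cdot 36 \cdot \frac{1}{22} = \frac{14}{11 \cdot 224} + 540 \cdot \frac{1}{22} = \frac{14}{11} \cdot \frac{1}{224} + \frac{270}{11} = \frac{1}{176} + \frac{270}{11} = \frac{4321}{176}$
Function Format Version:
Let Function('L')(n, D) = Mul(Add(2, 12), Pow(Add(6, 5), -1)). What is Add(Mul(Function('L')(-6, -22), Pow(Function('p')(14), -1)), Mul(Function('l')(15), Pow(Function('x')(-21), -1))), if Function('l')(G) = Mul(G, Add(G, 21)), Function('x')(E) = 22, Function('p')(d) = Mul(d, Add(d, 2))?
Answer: Rational(4321, 176) ≈ 24.551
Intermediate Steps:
Function('p')(d) = Mul(d, Add(2, d))
Function('L')(n, D) = Rational(14, 11) (Function('L')(n, D) = Mul(14, Pow(11, -1)) = Mul(14, Rational(1, 11)) = Rational(14, 11))
Function('l')(G) = Mul(G, Add(21, G))
Add(Mul(Function('L')(-6, -22), Pow(Function('p')(14), -1)), Mul(Function('l')(15), Pow(Function('x')(-21), -1))) = Add(Mul(Rational(14, 11), Pow(Mul(14, Add(2, 14)), -1)), Mul(Mul(15, Add(21, 15)), Pow(22, -1))) = Add(Mul(Rational(14, 11), Pow(Mul(14, 16), -1)), Mul(Mul(15, 36), Rational(1, 22))) = Add(Mul(Rational(14, 11), Pow(224, -1)), Mul(540, Rational(1, 22))) = Add(Mul(Rational(14, 11), Rational(1, 224)), Rational(270, 11)) = Add(Rational(1, 176), Rational(270, 11)) = Rational(4321, 176)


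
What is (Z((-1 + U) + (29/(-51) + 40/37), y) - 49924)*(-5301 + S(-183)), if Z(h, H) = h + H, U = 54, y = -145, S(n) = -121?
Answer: 511724157950/1887 ≈ 2.7118e+8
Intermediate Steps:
Z(h, H) = H + h
(Z((-1 + U) + (29/(-51) + 40/37), y) - 49924)*(-5301 + S(-183)) = ((-145 + ((-1 + 54) + (29/(-51) + 40/37))) - 49924)*(-5301 - 121) = ((-145 + (53 + (29*(-1/51) + 40*(1/37)))) - 49924)*(-5422) = ((-145 + (53 + (-29/51 + 40/37))) - 49924)*(-5422) = ((-145 + (53 + 967/1887)) - 49924)*(-5422) = ((-145 + 100978/1887) - 49924)*(-5422) = (-172637/1887 - 49924)*(-5422) = -94379225/1887*(-5422) = 511724157950/1887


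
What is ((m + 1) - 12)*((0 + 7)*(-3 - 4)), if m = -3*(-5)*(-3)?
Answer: 2744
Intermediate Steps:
m = -45 (m = 15*(-3) = -45)
((m + 1) - 12)*((0 + 7)*(-3 - 4)) = ((-45 + 1) - 12)*((0 + 7)*(-3 - 4)) = (-44 - 12)*(7*(-7)) = -56*(-49) = 2744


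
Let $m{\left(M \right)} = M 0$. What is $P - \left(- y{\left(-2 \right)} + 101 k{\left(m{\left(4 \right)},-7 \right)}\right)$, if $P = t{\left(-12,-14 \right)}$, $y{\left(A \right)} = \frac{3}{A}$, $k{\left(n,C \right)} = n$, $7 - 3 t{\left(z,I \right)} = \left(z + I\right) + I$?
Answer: $\frac{85}{6} \approx 14.167$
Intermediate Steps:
$m{\left(M \right)} = 0$
$t{\left(z,I \right)} = \frac{7}{3} - \frac{2 I}{3} - \frac{z}{3}$ ($t{\left(z,I \right)} = \frac{7}{3} - \frac{\left(z + I\right) + I}{3} = \frac{7}{3} - \frac{\left(I + z\right) + I}{3} = \frac{7}{3} - \frac{z + 2 I}{3} = \frac{7}{3} - \left(\frac{z}{3} + \frac{2 I}{3}\right) = \frac{7}{3} - \frac{2 I}{3} - \frac{z}{3}$)
$P = \frac{47}{3}$ ($P = \frac{7}{3} - - \frac{28}{3} - -4 = \frac{7}{3} + \frac{28}{3} + 4 = \frac{47}{3} \approx 15.667$)
$P - \left(- y{\left(-2 \right)} + 101 k{\left(m{\left(4 \right)},-7 \right)}\right) = \frac{47}{3} + \left(\frac{3}{-2} - 0\right) = \frac{47}{3} + \left(3 \left(- \frac{1}{2}\right) + 0\right) = \frac{47}{3} + \left(- \frac{3}{2} + 0\right) = \frac{47}{3} - \frac{3}{2} = \frac{85}{6}$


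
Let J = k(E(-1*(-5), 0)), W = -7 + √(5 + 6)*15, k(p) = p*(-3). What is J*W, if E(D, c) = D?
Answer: 105 - 225*√11 ≈ -641.24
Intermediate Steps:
k(p) = -3*p
W = -7 + 15*√11 (W = -7 + √11*15 = -7 + 15*√11 ≈ 42.749)
J = -15 (J = -(-3)*(-5) = -3*5 = -15)
J*W = -15*(-7 + 15*√11) = 105 - 225*√11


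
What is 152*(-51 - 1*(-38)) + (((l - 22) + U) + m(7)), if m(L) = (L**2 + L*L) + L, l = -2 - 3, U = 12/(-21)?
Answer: -13290/7 ≈ -1898.6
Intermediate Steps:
U = -4/7 (U = 12*(-1/21) = -4/7 ≈ -0.57143)
l = -5
m(L) = L + 2*L**2 (m(L) = (L**2 + L**2) + L = 2*L**2 + L = L + 2*L**2)
152*(-51 - 1*(-38)) + (((l - 22) + U) + m(7)) = 152*(-51 - 1*(-38)) + (((-5 - 22) - 4/7) + 7*(1 + 2*7)) = 152*(-51 + 38) + ((-27 - 4/7) + 7*(1 + 14)) = 152*(-13) + (-193/7 + 7*15) = -1976 + (-193/7 + 105) = -1976 + 542/7 = -13290/7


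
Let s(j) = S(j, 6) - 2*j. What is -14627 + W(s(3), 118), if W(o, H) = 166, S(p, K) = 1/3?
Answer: -14461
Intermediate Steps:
S(p, K) = ⅓
s(j) = ⅓ - 2*j
-14627 + W(s(3), 118) = -14627 + 166 = -14461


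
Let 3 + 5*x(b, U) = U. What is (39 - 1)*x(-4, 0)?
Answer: -114/5 ≈ -22.800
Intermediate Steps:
x(b, U) = -3/5 + U/5
(39 - 1)*x(-4, 0) = (39 - 1)*(-3/5 + (1/5)*0) = 38*(-3/5 + 0) = 38*(-3/5) = -114/5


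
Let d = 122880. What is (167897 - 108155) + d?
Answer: 182622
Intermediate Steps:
(167897 - 108155) + d = (167897 - 108155) + 122880 = 59742 + 122880 = 182622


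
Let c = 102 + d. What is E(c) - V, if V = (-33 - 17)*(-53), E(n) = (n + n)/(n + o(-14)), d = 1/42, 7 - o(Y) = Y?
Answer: -13683980/5167 ≈ -2648.3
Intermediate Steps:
o(Y) = 7 - Y
d = 1/42 ≈ 0.023810
c = 4285/42 (c = 102 + 1/42 = 4285/42 ≈ 102.02)
E(n) = 2*n/(21 + n) (E(n) = (n + n)/(n + (7 - 1*(-14))) = (2*n)/(n + (7 + 14)) = (2*n)/(n + 21) = (2*n)/(21 + n) = 2*n/(21 + n))
V = 2650 (V = -50*(-53) = 2650)
E(c) - V = 2*(4285/42)/(21 + 4285/42) - 1*2650 = 2*(4285/42)/(5167/42) - 2650 = 2*(4285/42)*(42/5167) - 2650 = 8570/5167 - 2650 = -13683980/5167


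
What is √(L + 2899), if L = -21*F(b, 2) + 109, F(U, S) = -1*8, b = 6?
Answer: 2*√794 ≈ 56.356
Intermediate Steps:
F(U, S) = -8
L = 277 (L = -21*(-8) + 109 = 168 + 109 = 277)
√(L + 2899) = √(277 + 2899) = √3176 = 2*√794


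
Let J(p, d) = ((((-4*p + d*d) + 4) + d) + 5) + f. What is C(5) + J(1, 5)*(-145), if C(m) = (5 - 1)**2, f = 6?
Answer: -5929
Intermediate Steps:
J(p, d) = 15 + d + d**2 - 4*p (J(p, d) = ((((-4*p + d*d) + 4) + d) + 5) + 6 = ((((-4*p + d**2) + 4) + d) + 5) + 6 = ((((d**2 - 4*p) + 4) + d) + 5) + 6 = (((4 + d**2 - 4*p) + d) + 5) + 6 = ((4 + d + d**2 - 4*p) + 5) + 6 = (9 + d + d**2 - 4*p) + 6 = 15 + d + d**2 - 4*p)
C(m) = 16 (C(m) = 4**2 = 16)
C(5) + J(1, 5)*(-145) = 16 + (15 + 5 + 5**2 - 4*1)*(-145) = 16 + (15 + 5 + 25 - 4)*(-145) = 16 + 41*(-145) = 16 - 5945 = -5929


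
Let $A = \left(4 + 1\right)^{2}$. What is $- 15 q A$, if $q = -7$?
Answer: $2625$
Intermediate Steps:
$A = 25$ ($A = 5^{2} = 25$)
$- 15 q A = \left(-15\right) \left(-7\right) 25 = 105 \cdot 25 = 2625$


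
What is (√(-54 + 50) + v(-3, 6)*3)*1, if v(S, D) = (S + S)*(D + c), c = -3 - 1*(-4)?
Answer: -126 + 2*I ≈ -126.0 + 2.0*I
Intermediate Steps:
c = 1 (c = -3 + 4 = 1)
v(S, D) = 2*S*(1 + D) (v(S, D) = (S + S)*(D + 1) = (2*S)*(1 + D) = 2*S*(1 + D))
(√(-54 + 50) + v(-3, 6)*3)*1 = (√(-54 + 50) + (2*(-3)*(1 + 6))*3)*1 = (√(-4) + (2*(-3)*7)*3)*1 = (2*I - 42*3)*1 = (2*I - 126)*1 = (-126 + 2*I)*1 = -126 + 2*I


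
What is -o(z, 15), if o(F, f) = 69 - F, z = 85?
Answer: 16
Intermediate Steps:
-o(z, 15) = -(69 - 1*85) = -(69 - 85) = -1*(-16) = 16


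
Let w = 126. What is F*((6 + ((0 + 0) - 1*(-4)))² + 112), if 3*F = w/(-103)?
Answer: -8904/103 ≈ -86.447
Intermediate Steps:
F = -42/103 (F = (126/(-103))/3 = (126*(-1/103))/3 = (⅓)*(-126/103) = -42/103 ≈ -0.40777)
F*((6 + ((0 + 0) - 1*(-4)))² + 112) = -42*((6 + ((0 + 0) - 1*(-4)))² + 112)/103 = -42*((6 + (0 + 4))² + 112)/103 = -42*((6 + 4)² + 112)/103 = -42*(10² + 112)/103 = -42*(100 + 112)/103 = -42/103*212 = -8904/103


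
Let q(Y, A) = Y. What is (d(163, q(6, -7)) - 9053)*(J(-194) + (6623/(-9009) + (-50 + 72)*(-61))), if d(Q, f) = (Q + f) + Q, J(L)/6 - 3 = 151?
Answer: 3655441065/1001 ≈ 3.6518e+6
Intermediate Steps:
J(L) = 924 (J(L) = 18 + 6*151 = 18 + 906 = 924)
d(Q, f) = f + 2*Q
(d(163, q(6, -7)) - 9053)*(J(-194) + (6623/(-9009) + (-50 + 72)*(-61))) = ((6 + 2*163) - 9053)*(924 + (6623/(-9009) + (-50 + 72)*(-61))) = ((6 + 326) - 9053)*(924 + (6623*(-1/9009) + 22*(-61))) = (332 - 9053)*(924 + (-6623/9009 - 1342)) = -8721*(924 - 12096701/9009) = -8721*(-3772385/9009) = 3655441065/1001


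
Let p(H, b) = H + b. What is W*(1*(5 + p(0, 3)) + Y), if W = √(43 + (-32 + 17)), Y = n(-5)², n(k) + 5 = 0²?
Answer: 66*√7 ≈ 174.62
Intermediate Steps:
n(k) = -5 (n(k) = -5 + 0² = -5 + 0 = -5)
Y = 25 (Y = (-5)² = 25)
W = 2*√7 (W = √(43 - 15) = √28 = 2*√7 ≈ 5.2915)
W*(1*(5 + p(0, 3)) + Y) = (2*√7)*(1*(5 + (0 + 3)) + 25) = (2*√7)*(1*(5 + 3) + 25) = (2*√7)*(1*8 + 25) = (2*√7)*(8 + 25) = (2*√7)*33 = 66*√7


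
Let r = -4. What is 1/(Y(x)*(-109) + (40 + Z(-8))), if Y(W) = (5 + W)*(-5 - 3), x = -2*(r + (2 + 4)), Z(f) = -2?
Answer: 1/910 ≈ 0.0010989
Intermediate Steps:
x = -4 (x = -2*(-4 + (2 + 4)) = -2*(-4 + 6) = -2*2 = -4)
Y(W) = -40 - 8*W (Y(W) = (5 + W)*(-8) = -40 - 8*W)
1/(Y(x)*(-109) + (40 + Z(-8))) = 1/((-40 - 8*(-4))*(-109) + (40 - 2)) = 1/((-40 + 32)*(-109) + 38) = 1/(-8*(-109) + 38) = 1/(872 + 38) = 1/910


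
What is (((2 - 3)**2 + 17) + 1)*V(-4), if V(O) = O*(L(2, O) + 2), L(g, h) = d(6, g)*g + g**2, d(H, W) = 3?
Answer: -912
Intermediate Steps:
L(g, h) = g**2 + 3*g (L(g, h) = 3*g + g**2 = g**2 + 3*g)
V(O) = 12*O (V(O) = O*(2*(3 + 2) + 2) = O*(2*5 + 2) = O*(10 + 2) = O*12 = 12*O)
(((2 - 3)**2 + 17) + 1)*V(-4) = (((2 - 3)**2 + 17) + 1)*(12*(-4)) = (((-1)**2 + 17) + 1)*(-48) = ((1 + 17) + 1)*(-48) = (18 + 1)*(-48) = 19*(-48) = -912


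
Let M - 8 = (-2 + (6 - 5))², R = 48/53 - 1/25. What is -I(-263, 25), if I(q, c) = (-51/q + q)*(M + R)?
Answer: 903510496/348475 ≈ 2592.8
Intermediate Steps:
R = 1147/1325 (R = 48*(1/53) - 1*1/25 = 48/53 - 1/25 = 1147/1325 ≈ 0.86566)
M = 9 (M = 8 + (-2 + (6 - 5))² = 8 + (-2 + 1)² = 8 + (-1)² = 8 + 1 = 9)
I(q, c) = -666672/(1325*q) + 13072*q/1325 (I(q, c) = (-51/q + q)*(9 + 1147/1325) = (q - 51/q)*(13072/1325) = -666672/(1325*q) + 13072*q/1325)
-I(-263, 25) = -13072*(-51 + (-263)²)/(1325*(-263)) = -13072*(-1)*(-51 + 69169)/(1325*263) = -13072*(-1)*69118/(1325*263) = -1*(-903510496/348475) = 903510496/348475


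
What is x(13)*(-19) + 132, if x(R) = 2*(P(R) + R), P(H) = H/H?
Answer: -400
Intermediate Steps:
P(H) = 1
x(R) = 2 + 2*R (x(R) = 2*(1 + R) = 2 + 2*R)
x(13)*(-19) + 132 = (2 + 2*13)*(-19) + 132 = (2 + 26)*(-19) + 132 = 28*(-19) + 132 = -532 + 132 = -400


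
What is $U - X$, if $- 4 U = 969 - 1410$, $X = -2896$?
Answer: $\frac{12025}{4} \approx 3006.3$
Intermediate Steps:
$U = \frac{441}{4}$ ($U = - \frac{969 - 1410}{4} = \left(- \frac{1}{4}\right) \left(-441\right) = \frac{441}{4} \approx 110.25$)
$U - X = \frac{441}{4} - -2896 = \frac{441}{4} + 2896 = \frac{12025}{4}$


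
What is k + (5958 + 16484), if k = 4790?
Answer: 27232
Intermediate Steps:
k + (5958 + 16484) = 4790 + (5958 + 16484) = 4790 + 22442 = 27232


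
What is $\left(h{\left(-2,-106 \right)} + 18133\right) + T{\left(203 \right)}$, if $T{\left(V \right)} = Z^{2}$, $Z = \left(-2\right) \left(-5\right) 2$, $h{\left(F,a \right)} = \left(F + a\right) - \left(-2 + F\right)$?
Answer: $18429$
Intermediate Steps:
$h{\left(F,a \right)} = 2 + a$ ($h{\left(F,a \right)} = \left(F + a\right) - \left(-2 + F\right) = 2 + a$)
$Z = 20$ ($Z = 10 \cdot 2 = 20$)
$T{\left(V \right)} = 400$ ($T{\left(V \right)} = 20^{2} = 400$)
$\left(h{\left(-2,-106 \right)} + 18133\right) + T{\left(203 \right)} = \left(\left(2 - 106\right) + 18133\right) + 400 = \left(-104 + 18133\right) + 400 = 18029 + 400 = 18429$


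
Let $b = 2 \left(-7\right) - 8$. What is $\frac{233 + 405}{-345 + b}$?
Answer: $- \frac{638}{367} \approx -1.7384$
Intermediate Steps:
$b = -22$ ($b = -14 - 8 = -22$)
$\frac{233 + 405}{-345 + b} = \frac{233 + 405}{-345 - 22} = \frac{638}{-367} = 638 \left(- \frac{1}{367}\right) = - \frac{638}{367}$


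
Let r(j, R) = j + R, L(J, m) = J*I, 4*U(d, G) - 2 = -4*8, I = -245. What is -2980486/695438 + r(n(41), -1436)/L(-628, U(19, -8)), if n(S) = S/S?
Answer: -6565364707/1528572724 ≈ -4.2951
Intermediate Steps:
U(d, G) = -15/2 (U(d, G) = ½ + (-4*8)/4 = ½ + (¼)*(-32) = ½ - 8 = -15/2)
n(S) = 1
L(J, m) = -245*J (L(J, m) = J*(-245) = -245*J)
r(j, R) = R + j
-2980486/695438 + r(n(41), -1436)/L(-628, U(19, -8)) = -2980486/695438 + (-1436 + 1)/((-245*(-628))) = -2980486*1/695438 - 1435/153860 = -1490243/347719 - 1435*1/153860 = -1490243/347719 - 41/4396 = -6565364707/1528572724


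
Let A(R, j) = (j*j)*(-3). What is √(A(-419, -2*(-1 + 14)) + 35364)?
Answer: 6*√926 ≈ 182.58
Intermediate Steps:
A(R, j) = -3*j² (A(R, j) = j²*(-3) = -3*j²)
√(A(-419, -2*(-1 + 14)) + 35364) = √(-3*4*(-1 + 14)² + 35364) = √(-3*(-2*13)² + 35364) = √(-3*(-26)² + 35364) = √(-3*676 + 35364) = √(-2028 + 35364) = √33336 = 6*√926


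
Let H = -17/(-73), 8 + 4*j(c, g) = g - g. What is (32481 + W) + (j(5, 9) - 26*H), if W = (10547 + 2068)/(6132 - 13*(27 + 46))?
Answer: 168319890/5183 ≈ 32475.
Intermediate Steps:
j(c, g) = -2 (j(c, g) = -2 + (g - g)/4 = -2 + (¼)*0 = -2 + 0 = -2)
H = 17/73 (H = -17*(-1/73) = 17/73 ≈ 0.23288)
W = 12615/5183 (W = 12615/(6132 - 13*73) = 12615/(6132 - 949) = 12615/5183 ≈ 2.4339)
(32481 + W) + (j(5, 9) - 26*H) = (32481 + 12615/5183) + (-2 - 26*17/73) = 168361638/5183 + (-2 - 442/73) = 168361638/5183 - 588/73 = 168319890/5183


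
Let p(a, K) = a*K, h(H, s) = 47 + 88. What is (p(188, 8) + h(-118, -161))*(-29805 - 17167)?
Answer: -76987108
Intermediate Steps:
h(H, s) = 135
p(a, K) = K*a
(p(188, 8) + h(-118, -161))*(-29805 - 17167) = (8*188 + 135)*(-29805 - 17167) = (1504 + 135)*(-46972) = 1639*(-46972) = -76987108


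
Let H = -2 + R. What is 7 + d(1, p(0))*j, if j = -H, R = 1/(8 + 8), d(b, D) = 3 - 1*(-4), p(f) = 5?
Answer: 329/16 ≈ 20.563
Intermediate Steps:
d(b, D) = 7 (d(b, D) = 3 + 4 = 7)
R = 1/16 ≈ 0.062500
H = -31/16 (H = -2 + 1/16 = -31/16 ≈ -1.9375)
j = 31/16 (j = -1*(-31/16) = 31/16 ≈ 1.9375)
7 + d(1, p(0))*j = 7 + 7*(31/16) = 7 + 217/16 = 329/16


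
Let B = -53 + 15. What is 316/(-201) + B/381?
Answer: -14226/8509 ≈ -1.6719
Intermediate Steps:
B = -38
316/(-201) + B/381 = 316/(-201) - 38/381 = 316*(-1/201) - 38*1/381 = -316/201 - 38/381 = -14226/8509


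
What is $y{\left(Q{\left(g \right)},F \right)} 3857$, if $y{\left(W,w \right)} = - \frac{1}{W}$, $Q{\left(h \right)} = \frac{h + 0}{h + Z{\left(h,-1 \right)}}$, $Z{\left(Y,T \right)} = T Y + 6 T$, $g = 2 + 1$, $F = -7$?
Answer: $7714$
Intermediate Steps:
$g = 3$
$Z{\left(Y,T \right)} = 6 T + T Y$
$Q{\left(h \right)} = - \frac{h}{6}$ ($Q{\left(h \right)} = \frac{h + 0}{h - \left(6 + h\right)} = \frac{h}{h - \left(6 + h\right)} = \frac{h}{-6} = h \left(- \frac{1}{6}\right) = - \frac{h}{6}$)
$y{\left(Q{\left(g \right)},F \right)} 3857 = - \frac{1}{\left(- \frac{1}{6}\right) 3} \cdot 3857 = - \frac{1}{- \frac{1}{2}} \cdot 3857 = \left(-1\right) \left(-2\right) 3857 = 2 \cdot 3857 = 7714$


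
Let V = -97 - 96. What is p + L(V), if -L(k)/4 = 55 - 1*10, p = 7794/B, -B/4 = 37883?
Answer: -13641777/75766 ≈ -180.05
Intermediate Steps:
B = -151532 (B = -4*37883 = -151532)
p = -3897/75766 (p = 7794/(-151532) = 7794*(-1/151532) = -3897/75766 ≈ -0.051435)
V = -193
L(k) = -180 (L(k) = -4*(55 - 1*10) = -4*(55 - 10) = -4*45 = -180)
p + L(V) = -3897/75766 - 180 = -13641777/75766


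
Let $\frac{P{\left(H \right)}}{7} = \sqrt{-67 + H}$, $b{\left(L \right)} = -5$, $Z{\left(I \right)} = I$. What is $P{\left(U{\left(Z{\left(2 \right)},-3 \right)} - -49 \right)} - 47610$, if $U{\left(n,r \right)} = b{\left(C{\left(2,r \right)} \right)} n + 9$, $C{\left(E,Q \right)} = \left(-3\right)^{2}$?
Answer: $-47610 + 7 i \sqrt{19} \approx -47610.0 + 30.512 i$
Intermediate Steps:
$C{\left(E,Q \right)} = 9$
$U{\left(n,r \right)} = 9 - 5 n$ ($U{\left(n,r \right)} = - 5 n + 9 = 9 - 5 n$)
$P{\left(H \right)} = 7 \sqrt{-67 + H}$
$P{\left(U{\left(Z{\left(2 \right)},-3 \right)} - -49 \right)} - 47610 = 7 \sqrt{-67 + \left(\left(9 - 10\right) - -49\right)} - 47610 = 7 \sqrt{-67 + \left(\left(9 - 10\right) + 49\right)} - 47610 = 7 \sqrt{-67 + \left(-1 + 49\right)} - 47610 = 7 \sqrt{-67 + 48} - 47610 = 7 \sqrt{-19} - 47610 = 7 i \sqrt{19} - 47610 = -47610 + 7 i \sqrt{19}$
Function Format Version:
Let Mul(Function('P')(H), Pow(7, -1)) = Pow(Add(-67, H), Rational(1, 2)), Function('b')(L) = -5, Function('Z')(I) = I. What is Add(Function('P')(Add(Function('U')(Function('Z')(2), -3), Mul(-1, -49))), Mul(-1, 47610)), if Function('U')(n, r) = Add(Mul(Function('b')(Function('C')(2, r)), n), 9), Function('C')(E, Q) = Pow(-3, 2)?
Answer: Add(-47610, Mul(7, I, Pow(19, Rational(1, 2)))) ≈ Add(-47610., Mul(30.512, I))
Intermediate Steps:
Function('C')(E, Q) = 9
Function('U')(n, r) = Add(9, Mul(-5, n)) (Function('U')(n, r) = Add(Mul(-5, n), 9) = Add(9, Mul(-5, n)))
Function('P')(H) = Mul(7, Pow(Add(-67, H), Rational(1, 2)))
Add(Function('P')(Add(Function('U')(Function('Z')(2), -3), Mul(-1, -49))), Mul(-1, 47610)) = Add(Mul(7, Pow(Add(-67, Add(Add(9, Mul(-5, 2)), Mul(-1, -49))), Rational(1, 2))), Mul(-1, 47610)) = Add(Mul(7, Pow(Add(-67, Add(Add(9, -10), 49)), Rational(1, 2))), -47610) = Add(Mul(7, Pow(Add(-67, Add(-1, 49)), Rational(1, 2))), -47610) = Add(Mul(7, Pow(Add(-67, 48), Rational(1, 2))), -47610) = Add(Mul(7, Pow(-19, Rational(1, 2))), -47610) = Add(Mul(7, Mul(I, Pow(19, Rational(1, 2)))), -47610) = Add(Mul(7, I, Pow(19, Rational(1, 2))), -47610) = Add(-47610, Mul(7, I, Pow(19, Rational(1, 2))))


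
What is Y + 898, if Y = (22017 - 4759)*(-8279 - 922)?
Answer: -158789960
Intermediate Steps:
Y = -158790858 (Y = 17258*(-9201) = -158790858)
Y + 898 = -158790858 + 898 = -158789960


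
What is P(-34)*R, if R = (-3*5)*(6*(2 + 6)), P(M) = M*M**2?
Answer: 28298880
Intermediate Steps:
P(M) = M**3
R = -720 (R = -90*8 = -15*48 = -720)
P(-34)*R = (-34)**3*(-720) = -39304*(-720) = 28298880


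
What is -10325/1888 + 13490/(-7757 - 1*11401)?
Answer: -1892165/306528 ≈ -6.1729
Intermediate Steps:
-10325/1888 + 13490/(-7757 - 1*11401) = -10325*1/1888 + 13490/(-7757 - 11401) = -175/32 + 13490/(-19158) = -175/32 + 13490*(-1/19158) = -175/32 - 6745/9579 = -1892165/306528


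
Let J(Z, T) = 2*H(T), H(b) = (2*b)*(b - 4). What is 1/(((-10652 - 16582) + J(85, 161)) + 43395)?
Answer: 1/117269 ≈ 8.5274e-6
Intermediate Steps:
H(b) = 2*b*(-4 + b) (H(b) = (2*b)*(-4 + b) = 2*b*(-4 + b))
J(Z, T) = 4*T*(-4 + T) (J(Z, T) = 2*(2*T*(-4 + T)) = 4*T*(-4 + T))
1/(((-10652 - 16582) + J(85, 161)) + 43395) = 1/(((-10652 - 16582) + 4*161*(-4 + 161)) + 43395) = 1/((-27234 + 4*161*157) + 43395) = 1/((-27234 + 101108) + 43395) = 1/(73874 + 43395) = 1/117269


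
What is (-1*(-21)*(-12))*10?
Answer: -2520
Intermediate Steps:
(-1*(-21)*(-12))*10 = (21*(-12))*10 = -252*10 = -2520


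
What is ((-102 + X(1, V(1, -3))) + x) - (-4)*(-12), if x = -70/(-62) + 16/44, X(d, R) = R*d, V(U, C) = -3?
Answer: -51664/341 ≈ -151.51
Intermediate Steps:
x = 509/341 (x = -70*(-1/62) + 16*(1/44) = 35/31 + 4/11 = 509/341 ≈ 1.4927)
((-102 + X(1, V(1, -3))) + x) - (-4)*(-12) = ((-102 - 3*1) + 509/341) - (-4)*(-12) = ((-102 - 3) + 509/341) - 1*48 = (-105 + 509/341) - 48 = -35296/341 - 48 = -51664/341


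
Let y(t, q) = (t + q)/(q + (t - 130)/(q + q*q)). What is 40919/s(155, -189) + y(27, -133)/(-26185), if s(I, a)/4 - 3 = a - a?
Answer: 2501923097358533/733719725220 ≈ 3409.9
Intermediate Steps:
s(I, a) = 12 (s(I, a) = 12 + 4*(a - a) = 12 + 4*0 = 12 + 0 = 12)
y(t, q) = (q + t)/(q + (-130 + t)/(q + q²))
40919/s(155, -189) + y(27, -133)/(-26185) = 40919/12 - 133*(-133 + 27 + (-133)² - 133*27)/(-130 + 27 + (-133)² + (-133)³)/(-26185) = 40919*(1/12) - 133*(-133 + 27 + 17689 - 3591)/(-130 + 27 + 17689 - 2352637)*(-1/26185) = 40919/12 - 133*13992/(-2335051)*(-1/26185) = 40919/12 - 133*(-1/2335051)*13992*(-1/26185) = 40919/12 + (1860936/2335051)*(-1/26185) = 40919/12 - 1860936/61143310435 = 2501923097358533/733719725220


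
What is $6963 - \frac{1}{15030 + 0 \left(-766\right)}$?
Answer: $\frac{104653889}{15030} \approx 6963.0$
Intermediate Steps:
$6963 - \frac{1}{15030 + 0 \left(-766\right)} = 6963 - \frac{1}{15030 + 0} = 6963 - \frac{1}{15030} = \frac{104653889}{15030}$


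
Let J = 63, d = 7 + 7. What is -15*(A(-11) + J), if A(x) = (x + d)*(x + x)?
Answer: 45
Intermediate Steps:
d = 14
A(x) = 2*x*(14 + x) (A(x) = (x + 14)*(x + x) = (14 + x)*(2*x) = 2*x*(14 + x))
-15*(A(-11) + J) = -15*(2*(-11)*(14 - 11) + 63) = -15*(2*(-11)*3 + 63) = -15*(-66 + 63) = -15*(-3) = 45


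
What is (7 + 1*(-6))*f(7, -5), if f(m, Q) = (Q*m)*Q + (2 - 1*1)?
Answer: 176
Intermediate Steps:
f(m, Q) = 1 + m*Q² (f(m, Q) = m*Q² + (2 - 1) = m*Q² + 1 = 1 + m*Q²)
(7 + 1*(-6))*f(7, -5) = (7 + 1*(-6))*(1 + 7*(-5)²) = (7 - 6)*(1 + 7*25) = 1*(1 + 175) = 1*176 = 176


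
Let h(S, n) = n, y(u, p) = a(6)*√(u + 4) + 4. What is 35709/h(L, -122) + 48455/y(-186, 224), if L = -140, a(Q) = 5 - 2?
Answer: -17708323/100894 - 145365*I*√182/1654 ≈ -175.51 - 1185.7*I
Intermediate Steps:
a(Q) = 3
y(u, p) = 4 + 3*√(4 + u) (y(u, p) = 3*√(u + 4) + 4 = 3*√(4 + u) + 4 = 4 + 3*√(4 + u))
35709/h(L, -122) + 48455/y(-186, 224) = 35709/(-122) + 48455/(4 + 3*√(4 - 186)) = 35709*(-1/122) + 48455/(4 + 3*√(-182)) = -35709/122 + 48455/(4 + 3*(I*√182)) = -35709/122 + 48455/(4 + 3*I*√182)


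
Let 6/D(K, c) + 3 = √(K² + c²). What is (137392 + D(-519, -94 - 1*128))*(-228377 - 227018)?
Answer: -1107572183883075/17702 - 455395*√35405/17702 ≈ -6.2568e+10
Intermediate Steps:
D(K, c) = 6/(-3 + √(K² + c²))
(137392 + D(-519, -94 - 1*128))*(-228377 - 227018) = (137392 + 6/(-3 + √((-519)² + (-94 - 1*128)²)))*(-228377 - 227018) = (137392 + 6/(-3 + √(269361 + (-94 - 128)²)))*(-455395) = (137392 + 6/(-3 + √(269361 + (-222)²)))*(-455395) = (137392 + 6/(-3 + √(269361 + 49284)))*(-455395) = (137392 + 6/(-3 + √318645))*(-455395) = (137392 + 6/(-3 + 3*√35405))*(-455395) = -62567629840 - 2732370/(-3 + 3*√35405)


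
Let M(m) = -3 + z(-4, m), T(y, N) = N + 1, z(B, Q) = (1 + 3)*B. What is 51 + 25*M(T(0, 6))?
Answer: -424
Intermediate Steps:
z(B, Q) = 4*B
T(y, N) = 1 + N
M(m) = -19 (M(m) = -3 + 4*(-4) = -3 - 16 = -19)
51 + 25*M(T(0, 6)) = 51 + 25*(-19) = 51 - 475 = -424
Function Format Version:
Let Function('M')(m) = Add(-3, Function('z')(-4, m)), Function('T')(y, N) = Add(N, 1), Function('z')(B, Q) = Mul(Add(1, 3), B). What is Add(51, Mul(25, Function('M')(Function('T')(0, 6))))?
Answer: -424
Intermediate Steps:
Function('z')(B, Q) = Mul(4, B)
Function('T')(y, N) = Add(1, N)
Function('M')(m) = -19 (Function('M')(m) = Add(-3, Mul(4, -4)) = Add(-3, -16) = -19)
Add(51, Mul(25, Function('M')(Function('T')(0, 6)))) = Add(51, Mul(25, -19)) = Add(51, -475) = -424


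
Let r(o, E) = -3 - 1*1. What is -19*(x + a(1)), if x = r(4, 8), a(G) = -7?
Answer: 209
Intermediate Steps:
r(o, E) = -4 (r(o, E) = -3 - 1 = -4)
x = -4
-19*(x + a(1)) = -19*(-4 - 7) = -19*(-11) = 209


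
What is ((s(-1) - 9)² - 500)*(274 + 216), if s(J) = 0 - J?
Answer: -213640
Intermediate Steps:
s(J) = -J
((s(-1) - 9)² - 500)*(274 + 216) = ((-1*(-1) - 9)² - 500)*(274 + 216) = ((1 - 9)² - 500)*490 = ((-8)² - 500)*490 = (64 - 500)*490 = -436*490 = -213640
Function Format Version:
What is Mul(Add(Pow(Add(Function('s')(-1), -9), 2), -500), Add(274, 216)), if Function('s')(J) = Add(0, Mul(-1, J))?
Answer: -213640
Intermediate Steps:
Function('s')(J) = Mul(-1, J)
Mul(Add(Pow(Add(Function('s')(-1), -9), 2), -500), Add(274, 216)) = Mul(Add(Pow(Add(Mul(-1, -1), -9), 2), -500), Add(274, 216)) = Mul(Add(Pow(Add(1, -9), 2), -500), 490) = Mul(Add(Pow(-8, 2), -500), 490) = Mul(Add(64, -500), 490) = Mul(-436, 490) = -213640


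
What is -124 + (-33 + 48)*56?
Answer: 716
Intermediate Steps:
-124 + (-33 + 48)*56 = -124 + 15*56 = -124 + 840 = 716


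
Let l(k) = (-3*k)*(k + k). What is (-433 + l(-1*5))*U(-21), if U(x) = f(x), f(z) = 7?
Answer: -4081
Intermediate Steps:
U(x) = 7
l(k) = -6*k² (l(k) = (-3*k)*(2*k) = -6*k²)
(-433 + l(-1*5))*U(-21) = (-433 - 6*(-1*5)²)*7 = (-433 - 6*(-5)²)*7 = (-433 - 6*25)*7 = (-433 - 150)*7 = -583*7 = -4081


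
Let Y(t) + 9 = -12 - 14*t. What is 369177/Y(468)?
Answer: -123059/2191 ≈ -56.166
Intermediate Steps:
Y(t) = -21 - 14*t (Y(t) = -9 + (-12 - 14*t) = -21 - 14*t)
369177/Y(468) = 369177/(-21 - 14*468) = 369177/(-21 - 6552) = 369177/(-6573) = 369177*(-1/6573) = -123059/2191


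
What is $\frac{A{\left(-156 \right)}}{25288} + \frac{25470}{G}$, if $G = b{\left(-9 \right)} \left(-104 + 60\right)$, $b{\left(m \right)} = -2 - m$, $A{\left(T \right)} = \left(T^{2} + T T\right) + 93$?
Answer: $- \frac{157266435}{1947176} \approx -80.766$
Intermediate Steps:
$A{\left(T \right)} = 93 + 2 T^{2}$ ($A{\left(T \right)} = \left(T^{2} + T^{2}\right) + 93 = 2 T^{2} + 93 = 93 + 2 T^{2}$)
$G = -308$ ($G = \left(-2 - -9\right) \left(-104 + 60\right) = \left(-2 + 9\right) \left(-44\right) = 7 \left(-44\right) = -308$)
$\frac{A{\left(-156 \right)}}{25288} + \frac{25470}{G} = \frac{93 + 2 \left(-156\right)^{2}}{25288} + \frac{25470}{-308} = \left(93 + 2 \cdot 24336\right) \frac{1}{25288} + 25470 \left(- \frac{1}{308}\right) = \left(93 + 48672\right) \frac{1}{25288} - \frac{12735}{154} = 48765 \cdot \frac{1}{25288} - \frac{12735}{154} = \frac{48765}{25288} - \frac{12735}{154} = - \frac{157266435}{1947176}$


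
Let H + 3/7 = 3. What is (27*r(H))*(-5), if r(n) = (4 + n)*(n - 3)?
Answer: 18630/49 ≈ 380.20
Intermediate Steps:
H = 18/7 (H = -3/7 + 3 = 18/7 ≈ 2.5714)
r(n) = (-3 + n)*(4 + n) (r(n) = (4 + n)*(-3 + n) = (-3 + n)*(4 + n))
(27*r(H))*(-5) = (27*(-12 + 18/7 + (18/7)²))*(-5) = (27*(-12 + 18/7 + 324/49))*(-5) = (27*(-138/49))*(-5) = -3726/49*(-5) = 18630/49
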